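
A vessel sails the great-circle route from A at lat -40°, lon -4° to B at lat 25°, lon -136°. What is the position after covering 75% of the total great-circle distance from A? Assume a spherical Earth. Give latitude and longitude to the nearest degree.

≈ lat 4°, lon -108°

The haversine formula gives a central angle δ ≈ 2.398 rad (137.4°) between the endpoints.
Interpolate at f = 0.75 with slerp weights a = sin((1−f)δ)/sin δ ≈ 0.834, b = sin(fδ)/sin δ ≈ 1.439.
p = a·p₁ + b·p₂ ≈ (-0.301, -0.951, 0.072); φ = arcsin(p_z) ≈ 4.15°, λ = atan2(p_y, p_x) ≈ -107.58°.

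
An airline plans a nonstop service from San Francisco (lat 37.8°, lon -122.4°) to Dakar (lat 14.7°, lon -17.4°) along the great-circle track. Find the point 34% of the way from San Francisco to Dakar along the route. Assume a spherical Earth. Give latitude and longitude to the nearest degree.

Write both endpoints as unit vectors p₁, p₂ with components (cos φ cos λ, cos φ sin λ, sin φ).
The central angle between the endpoints is δ = arccos(p₁·p₂) ≈ 1.613 rad (92.4°).
Interpolate at f = 0.34 with slerp weights a = sin((1−f)δ)/sin δ ≈ 0.875, b = sin(fδ)/sin δ ≈ 0.522.
p = a·p₁ + b·p₂ ≈ (0.111, -0.735, 0.669); φ = arcsin(p_z) ≈ 41.99°, λ = atan2(p_y, p_x) ≈ -81.41°.

≈ lat 42°, lon -81°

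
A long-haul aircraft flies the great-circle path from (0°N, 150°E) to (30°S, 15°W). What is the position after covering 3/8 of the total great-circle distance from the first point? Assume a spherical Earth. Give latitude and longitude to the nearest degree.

≈ (48°S, 120°E)

The haversine formula gives a central angle δ ≈ 2.562 rad (146.8°) between the endpoints.
Interpolate at f = 3/8 with slerp weights a = sin((1−f)δ)/sin δ ≈ 1.824, b = sin(fδ)/sin δ ≈ 1.496.
p = a·p₁ + b·p₂ ≈ (-0.329, 0.577, -0.748); φ = arcsin(p_z) ≈ -48.40°, λ = atan2(p_y, p_x) ≈ 119.67°.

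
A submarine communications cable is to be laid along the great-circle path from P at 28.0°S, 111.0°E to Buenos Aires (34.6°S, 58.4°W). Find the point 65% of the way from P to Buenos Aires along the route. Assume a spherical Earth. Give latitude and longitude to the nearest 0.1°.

Write both endpoints as unit vectors p₁, p₂ with components (cos φ cos λ, cos φ sin λ, sin φ).
The central angle between the endpoints is δ = arccos(p₁·p₂) ≈ 2.035 rad (116.6°).
Interpolate at f = 0.65 with slerp weights a = sin((1−f)δ)/sin δ ≈ 0.731, b = sin(fδ)/sin δ ≈ 1.084.
p = a·p₁ + b·p₂ ≈ (0.236, -0.158, -0.959); φ = arcsin(p_z) ≈ -73.50°, λ = atan2(p_y, p_x) ≈ -33.70°.

≈ 73.5°S, 33.7°W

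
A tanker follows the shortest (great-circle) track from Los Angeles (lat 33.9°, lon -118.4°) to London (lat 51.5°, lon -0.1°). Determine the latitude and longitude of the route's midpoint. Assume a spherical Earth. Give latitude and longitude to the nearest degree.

Convert each endpoint to a unit vector on the sphere (x = cos φ cos λ, y = cos φ sin λ, z = sin φ).
The central angle between the endpoints is δ = arccos(p₁·p₂) ≈ 1.378 rad (79.0°).
Interpolate at f = 1/2 with slerp weights a = sin((1−f)δ)/sin δ ≈ 0.648, b = sin(fδ)/sin δ ≈ 0.648.
p = a·p₁ + b·p₂ ≈ (0.148, -0.474, 0.868); φ = arcsin(p_z) ≈ 60.26°, λ = atan2(p_y, p_x) ≈ -72.70°.

≈ lat 60°, lon -73°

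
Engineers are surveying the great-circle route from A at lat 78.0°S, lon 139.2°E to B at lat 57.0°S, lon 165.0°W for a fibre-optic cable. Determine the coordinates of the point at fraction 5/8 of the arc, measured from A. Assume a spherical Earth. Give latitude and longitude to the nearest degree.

≈ lat 66°S, lon 175°W

Convert each endpoint to a unit vector on the sphere (x = cos φ cos λ, y = cos φ sin λ, z = sin φ).
The central angle between the endpoints is δ = arccos(p₁·p₂) ≈ 0.486 rad (27.9°).
Interpolate at f = 5/8 with slerp weights a = sin((1−f)δ)/sin δ ≈ 0.388, b = sin(fδ)/sin δ ≈ 0.640.
p = a·p₁ + b·p₂ ≈ (-0.398, -0.038, -0.917); φ = arcsin(p_z) ≈ -66.44°, λ = atan2(p_y, p_x) ≈ -174.61°.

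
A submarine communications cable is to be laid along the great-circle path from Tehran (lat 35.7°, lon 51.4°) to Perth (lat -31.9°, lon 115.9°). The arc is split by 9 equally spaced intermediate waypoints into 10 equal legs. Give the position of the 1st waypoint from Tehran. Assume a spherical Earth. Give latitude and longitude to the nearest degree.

Write both endpoints as unit vectors p₁, p₂ with components (cos φ cos λ, cos φ sin λ, sin φ).
The central angle between the endpoints is δ = arccos(p₁·p₂) ≈ 1.582 rad (90.7°).
Interpolate at f = 1/10 with slerp weights a = sin((1−f)δ)/sin δ ≈ 0.989, b = sin(fδ)/sin δ ≈ 0.158.
p = a·p₁ + b·p₂ ≈ (0.443, 0.748, 0.494); φ = arcsin(p_z) ≈ 29.61°, λ = atan2(p_y, p_x) ≈ 59.38°.

≈ lat 30°, lon 59°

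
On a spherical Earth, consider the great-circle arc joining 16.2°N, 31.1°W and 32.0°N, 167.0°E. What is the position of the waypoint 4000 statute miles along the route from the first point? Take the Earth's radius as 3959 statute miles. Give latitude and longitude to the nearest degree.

≈ 66°N, 76°W

The haversine formula gives a central angle δ ≈ 2.248 rad (128.8°) between the endpoints. The total great-circle distance is δ·R ≈ 2.248 × 3959 ≈ 8898 mi, so the target fraction is f = 4000/8898 ≈ 0.450.
Interpolate at f ≈ 0.450 with slerp weights a = sin((1−f)δ)/sin δ ≈ 1.212, b = sin(fδ)/sin δ ≈ 1.086.
p = a·p₁ + b·p₂ ≈ (0.099, -0.394, 0.914); φ = arcsin(p_z) ≈ 66.04°, λ = atan2(p_y, p_x) ≈ -75.92°.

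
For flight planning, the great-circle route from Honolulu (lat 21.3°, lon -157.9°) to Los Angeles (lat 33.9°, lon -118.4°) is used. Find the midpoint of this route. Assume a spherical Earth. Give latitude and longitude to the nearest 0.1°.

Write both endpoints as unit vectors p₁, p₂ with components (cos φ cos λ, cos φ sin λ, sin φ).
The central angle between the endpoints is δ = arccos(p₁·p₂) ≈ 0.645 rad (36.9°).
Interpolate at f = 1/2 with slerp weights a = sin((1−f)δ)/sin δ ≈ 0.527, b = sin(fδ)/sin δ ≈ 0.527.
p = a·p₁ + b·p₂ ≈ (-0.663, -0.570, 0.486); φ = arcsin(p_z) ≈ 29.05°, λ = atan2(p_y, p_x) ≈ -139.34°.

≈ lat 29.0°, lon -139.3°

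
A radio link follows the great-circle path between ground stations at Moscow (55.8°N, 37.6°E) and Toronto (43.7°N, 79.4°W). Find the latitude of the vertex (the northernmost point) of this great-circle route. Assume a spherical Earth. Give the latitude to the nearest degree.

≈ 67°N

The great circle lies in the plane with unit normal n̂ = (p₁ × p₂)/|p₁ × p₂|.
Here n̂_z ≈ -0.393; the vertex latitude is φ_max = arccos|n̂_z| ≈ 66.9°.
Check via Clairaut: cos φ_max = |cos φ₁| · sin C = cos(55.8°)·sin(44.3°) ≈ 0.393, again giving ≈ 66.9°.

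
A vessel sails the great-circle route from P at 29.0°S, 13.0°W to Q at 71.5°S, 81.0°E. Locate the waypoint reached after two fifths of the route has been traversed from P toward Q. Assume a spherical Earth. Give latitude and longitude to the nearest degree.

≈ 52°S, 1°E

Write both endpoints as unit vectors p₁, p₂ with components (cos φ cos λ, cos φ sin λ, sin φ).
The central angle between the endpoints is δ = arccos(p₁·p₂) ≈ 1.115 rad (63.9°).
Interpolate at f = 2/5 with slerp weights a = sin((1−f)δ)/sin δ ≈ 0.691, b = sin(fδ)/sin δ ≈ 0.480.
p = a·p₁ + b·p₂ ≈ (0.612, 0.015, -0.790); φ = arcsin(p_z) ≈ -52.22°, λ = atan2(p_y, p_x) ≈ 1.37°.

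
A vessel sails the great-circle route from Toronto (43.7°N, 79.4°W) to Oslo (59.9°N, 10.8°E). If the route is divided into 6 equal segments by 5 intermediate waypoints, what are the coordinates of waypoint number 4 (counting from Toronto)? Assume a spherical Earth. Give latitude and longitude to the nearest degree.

Write both endpoints as unit vectors p₁, p₂ with components (cos φ cos λ, cos φ sin λ, sin φ).
The central angle between the endpoints is δ = arccos(p₁·p₂) ≈ 0.932 rad (53.4°).
Interpolate at f = 4/6 with slerp weights a = sin((1−f)δ)/sin δ ≈ 0.381, b = sin(fδ)/sin δ ≈ 0.725.
p = a·p₁ + b·p₂ ≈ (0.408, -0.202, 0.890); φ = arcsin(p_z) ≈ 62.92°, λ = atan2(p_y, p_x) ≈ -26.40°.

≈ (63°N, 26°W)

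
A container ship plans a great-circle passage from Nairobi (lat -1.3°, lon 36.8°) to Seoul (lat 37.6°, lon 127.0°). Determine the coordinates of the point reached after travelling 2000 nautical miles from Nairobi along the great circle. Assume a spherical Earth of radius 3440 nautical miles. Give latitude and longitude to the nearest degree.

Convert each endpoint to a unit vector on the sphere (x = cos φ cos λ, y = cos φ sin λ, z = sin φ).
The central angle between the endpoints is δ = arccos(p₁·p₂) ≈ 1.587 rad (91.0°). The total great-circle distance is δ·R ≈ 1.587 × 3440 ≈ 5461 nmi, so the target fraction is f = 2000/5461 ≈ 0.366.
Interpolate at f ≈ 0.366 with slerp weights a = sin((1−f)δ)/sin δ ≈ 0.845, b = sin(fδ)/sin δ ≈ 0.549.
p = a·p₁ + b·p₂ ≈ (0.414, 0.853, 0.316); φ = arcsin(p_z) ≈ 18.42°, λ = atan2(p_y, p_x) ≈ 64.10°.

≈ lat 18°, lon 64°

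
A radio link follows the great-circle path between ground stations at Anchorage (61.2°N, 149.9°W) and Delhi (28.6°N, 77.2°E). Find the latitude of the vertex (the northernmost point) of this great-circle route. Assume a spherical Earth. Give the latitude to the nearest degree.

≈ 72°N

The great circle lies in the plane with unit normal n̂ = (p₁ × p₂)/|p₁ × p₂|.
Here n̂_z ≈ -0.313; the vertex latitude is φ_max = arccos|n̂_z| ≈ 71.8°.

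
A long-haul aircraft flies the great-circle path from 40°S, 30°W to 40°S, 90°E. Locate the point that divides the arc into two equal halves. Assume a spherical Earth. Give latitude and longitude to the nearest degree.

≈ 59°S, 30°E

Convert each endpoint to a unit vector on the sphere (x = cos φ cos λ, y = cos φ sin λ, z = sin φ).
The central angle between the endpoints is δ = arccos(p₁·p₂) ≈ 1.451 rad (83.1°).
Interpolate at f = 1/2 with slerp weights a = sin((1−f)δ)/sin δ ≈ 0.668, b = sin(fδ)/sin δ ≈ 0.668.
p = a·p₁ + b·p₂ ≈ (0.443, 0.256, -0.859); φ = arcsin(p_z) ≈ -59.21°, λ = atan2(p_y, p_x) ≈ 30.00°.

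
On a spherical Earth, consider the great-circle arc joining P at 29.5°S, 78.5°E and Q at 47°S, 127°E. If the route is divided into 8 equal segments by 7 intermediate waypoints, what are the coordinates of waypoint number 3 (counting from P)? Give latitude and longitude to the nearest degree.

The haversine formula gives a central angle δ ≈ 0.717 rad (41.1°) between the endpoints.
Interpolate at f = 3/8 with slerp weights a = sin((1−f)δ)/sin δ ≈ 0.659, b = sin(fδ)/sin δ ≈ 0.404.
p = a·p₁ + b·p₂ ≈ (-0.052, 0.783, -0.620); φ = arcsin(p_z) ≈ -38.34°, λ = atan2(p_y, p_x) ≈ 93.77°.

≈ 38°S, 94°E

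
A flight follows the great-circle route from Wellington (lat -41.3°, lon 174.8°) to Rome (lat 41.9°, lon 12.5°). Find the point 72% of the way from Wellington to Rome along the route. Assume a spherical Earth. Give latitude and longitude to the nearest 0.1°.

≈ lat 25.3°, lon 65.9°

Write both endpoints as unit vectors p₁, p₂ with components (cos φ cos λ, cos φ sin λ, sin φ).
The central angle between the endpoints is δ = arccos(p₁·p₂) ≈ 2.911 rad (166.8°).
Interpolate at f = 0.72 with slerp weights a = sin((1−f)δ)/sin δ ≈ 3.181, b = sin(fδ)/sin δ ≈ 3.782.
p = a·p₁ + b·p₂ ≈ (0.369, 0.826, 0.427); φ = arcsin(p_z) ≈ 25.25°, λ = atan2(p_y, p_x) ≈ 65.94°.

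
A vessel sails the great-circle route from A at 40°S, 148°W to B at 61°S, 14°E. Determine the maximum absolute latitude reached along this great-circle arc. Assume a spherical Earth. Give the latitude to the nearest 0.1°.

The great circle lies in the plane with unit normal n̂ = (p₁ × p₂)/|p₁ × p₂|.
Here n̂_z ≈ +0.117; the vertex latitude is φ_max = arccos|n̂_z| ≈ 83.3°.
Check via Clairaut: cos φ_max = |cos φ₁| · sin C = cos(40.0°)·sin(171.2°) ≈ 0.117, again giving ≈ 83.3°.

≈ 83.3°S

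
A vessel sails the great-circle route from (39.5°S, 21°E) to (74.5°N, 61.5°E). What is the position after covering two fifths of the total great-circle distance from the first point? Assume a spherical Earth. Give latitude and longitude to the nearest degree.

≈ (7°N, 29°E)

Convert each endpoint to a unit vector on the sphere (x = cos φ cos λ, y = cos φ sin λ, z = sin φ).
The central angle between the endpoints is δ = arccos(p₁·p₂) ≈ 2.044 rad (117.1°).
Interpolate at f = 2/5 with slerp weights a = sin((1−f)δ)/sin δ ≈ 1.058, b = sin(fδ)/sin δ ≈ 0.820.
p = a·p₁ + b·p₂ ≈ (0.867, 0.485, 0.117); φ = arcsin(p_z) ≈ 6.73°, λ = atan2(p_y, p_x) ≈ 29.24°.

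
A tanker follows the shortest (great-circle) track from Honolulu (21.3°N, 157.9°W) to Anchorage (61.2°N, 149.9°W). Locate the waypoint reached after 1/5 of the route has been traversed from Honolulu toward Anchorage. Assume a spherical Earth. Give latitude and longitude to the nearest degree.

≈ (29°N, 157°W)

The haversine formula gives a central angle δ ≈ 0.703 rad (40.3°) between the endpoints.
Interpolate at f = 1/5 with slerp weights a = sin((1−f)δ)/sin δ ≈ 0.825, b = sin(fδ)/sin δ ≈ 0.217.
p = a·p₁ + b·p₂ ≈ (-0.802, -0.341, 0.490); φ = arcsin(p_z) ≈ 29.31°, λ = atan2(p_y, p_x) ≈ -156.94°.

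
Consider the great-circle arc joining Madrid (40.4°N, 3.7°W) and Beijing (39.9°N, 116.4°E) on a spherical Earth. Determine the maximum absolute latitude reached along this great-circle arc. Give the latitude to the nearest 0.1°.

≈ 59.4°N

The great circle lies in the plane with unit normal n̂ = (p₁ × p₂)/|p₁ × p₂|.
Here n̂_z ≈ +0.509; the vertex latitude is φ_max = arccos|n̂_z| ≈ 59.4°.
Check via Clairaut: cos φ_max = |cos φ₁| · sin C = cos(40.4°)·sin(42.0°) ≈ 0.509, again giving ≈ 59.4°.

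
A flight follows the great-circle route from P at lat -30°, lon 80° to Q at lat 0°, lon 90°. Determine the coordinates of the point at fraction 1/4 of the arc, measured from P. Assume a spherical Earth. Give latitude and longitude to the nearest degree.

≈ lat -23°, lon 83°

The haversine formula gives a central angle δ ≈ 0.549 rad (31.5°) between the endpoints.
Interpolate at f = 1/4 with slerp weights a = sin((1−f)δ)/sin δ ≈ 0.767, b = sin(fδ)/sin δ ≈ 0.262.
p = a·p₁ + b·p₂ ≈ (0.115, 0.916, -0.383); φ = arcsin(p_z) ≈ -22.55°, λ = atan2(p_y, p_x) ≈ 82.83°.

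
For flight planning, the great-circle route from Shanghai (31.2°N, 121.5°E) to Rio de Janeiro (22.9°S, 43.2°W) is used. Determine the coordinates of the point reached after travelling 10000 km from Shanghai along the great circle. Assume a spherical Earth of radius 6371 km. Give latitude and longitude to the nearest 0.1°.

From cos δ = sin φ₁ sin φ₂ + cos φ₁ cos φ₂ cos Δλ, the central angle is δ ≈ 2.864 rad (164.1°). The total great-circle distance is δ·R ≈ 2.864 × 6371 ≈ 18244 km, so the target fraction is f = 10000/18244 ≈ 0.548.
Interpolate at f ≈ 0.548 with slerp weights a = sin((1−f)δ)/sin δ ≈ 3.505, b = sin(fδ)/sin δ ≈ 3.644.
p = a·p₁ + b·p₂ ≈ (0.880, 0.259, 0.398); φ = arcsin(p_z) ≈ 23.44°, λ = atan2(p_y, p_x) ≈ 16.37°.

≈ 23.4°N, 16.4°E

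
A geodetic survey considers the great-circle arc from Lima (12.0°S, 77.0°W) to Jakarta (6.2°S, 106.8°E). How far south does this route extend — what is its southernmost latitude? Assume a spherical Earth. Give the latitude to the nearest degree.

The great circle lies in the plane with unit normal n̂ = (p₁ × p₂)/|p₁ × p₂|.
Here n̂_z ≈ -0.202; the vertex latitude is φ_max = arccos|n̂_z| ≈ 78.3°.

≈ 78°S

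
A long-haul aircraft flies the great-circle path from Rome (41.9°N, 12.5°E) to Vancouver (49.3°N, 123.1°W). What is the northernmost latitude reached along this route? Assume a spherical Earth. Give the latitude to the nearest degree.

The great circle lies in the plane with unit normal n̂ = (p₁ × p₂)/|p₁ × p₂|.
Here n̂_z ≈ -0.344; the vertex latitude is φ_max = arccos|n̂_z| ≈ 69.9°.

≈ 70°N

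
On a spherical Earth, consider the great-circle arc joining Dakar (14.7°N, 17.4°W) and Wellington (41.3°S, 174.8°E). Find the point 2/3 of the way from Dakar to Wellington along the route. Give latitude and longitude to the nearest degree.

≈ 71°S, 98°W

Write both endpoints as unit vectors p₁, p₂ with components (cos φ cos λ, cos φ sin λ, sin φ).
The central angle between the endpoints is δ = arccos(p₁·p₂) ≈ 2.642 rad (151.4°).
Interpolate at f = 2/3 with slerp weights a = sin((1−f)δ)/sin δ ≈ 1.609, b = sin(fδ)/sin δ ≈ 2.049.
p = a·p₁ + b·p₂ ≈ (-0.048, -0.326, -0.944); φ = arcsin(p_z) ≈ -70.76°, λ = atan2(p_y, p_x) ≈ -98.33°.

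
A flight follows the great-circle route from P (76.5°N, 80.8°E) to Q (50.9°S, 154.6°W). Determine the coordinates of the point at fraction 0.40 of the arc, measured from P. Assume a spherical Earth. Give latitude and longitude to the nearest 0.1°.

≈ (34.4°N, 179.9°W)

The haversine formula gives a central angle δ ≈ 2.565 rad (147.0°) between the endpoints.
Interpolate at f = 0.40 with slerp weights a = sin((1−f)δ)/sin δ ≈ 1.833, b = sin(fδ)/sin δ ≈ 1.568.
p = a·p₁ + b·p₂ ≈ (-0.825, -0.002, 0.565); φ = arcsin(p_z) ≈ 34.41°, λ = atan2(p_y, p_x) ≈ -179.87°.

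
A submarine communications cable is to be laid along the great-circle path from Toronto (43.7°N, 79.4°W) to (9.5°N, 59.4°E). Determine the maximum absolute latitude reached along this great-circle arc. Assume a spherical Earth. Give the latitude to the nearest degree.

The great circle lies in the plane with unit normal n̂ = (p₁ × p₂)/|p₁ × p₂|.
Here n̂_z ≈ +0.518; the vertex latitude is φ_max = arccos|n̂_z| ≈ 58.8°.

≈ 59°N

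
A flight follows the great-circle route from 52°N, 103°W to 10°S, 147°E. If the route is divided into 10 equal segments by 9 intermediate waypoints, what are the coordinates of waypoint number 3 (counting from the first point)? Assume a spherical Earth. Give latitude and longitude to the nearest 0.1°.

≈ 45.8°N, 153.5°W

From cos δ = sin φ₁ sin φ₂ + cos φ₁ cos φ₂ cos Δλ, the central angle is δ ≈ 1.922 rad (110.1°).
Interpolate at f = 3/10 with slerp weights a = sin((1−f)δ)/sin δ ≈ 1.038, b = sin(fδ)/sin δ ≈ 0.581.
p = a·p₁ + b·p₂ ≈ (-0.623, -0.311, 0.717); φ = arcsin(p_z) ≈ 45.83°, λ = atan2(p_y, p_x) ≈ -153.46°.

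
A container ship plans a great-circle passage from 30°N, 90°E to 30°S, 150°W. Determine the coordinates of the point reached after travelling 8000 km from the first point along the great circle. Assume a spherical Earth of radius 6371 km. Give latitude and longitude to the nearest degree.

The haversine formula gives a central angle δ ≈ 2.246 rad (128.7°) between the endpoints. The total great-circle distance is δ·R ≈ 2.246 × 6371 ≈ 14309 km, so the target fraction is f = 8000/14309 ≈ 0.559.
Interpolate at f ≈ 0.559 with slerp weights a = sin((1−f)δ)/sin δ ≈ 1.071, b = sin(fδ)/sin δ ≈ 1.218.
p = a·p₁ + b·p₂ ≈ (-0.913, 0.400, -0.073); φ = arcsin(p_z) ≈ -4.21°, λ = atan2(p_y, p_x) ≈ 156.34°.

≈ 4°S, 156°E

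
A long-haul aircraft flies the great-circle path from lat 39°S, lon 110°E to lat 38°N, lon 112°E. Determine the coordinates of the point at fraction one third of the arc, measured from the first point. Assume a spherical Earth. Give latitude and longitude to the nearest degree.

Convert each endpoint to a unit vector on the sphere (x = cos φ cos λ, y = cos φ sin λ, z = sin φ).
The central angle between the endpoints is δ = arccos(p₁·p₂) ≈ 1.344 rad (77.0°).
Interpolate at f = 1/3 with slerp weights a = sin((1−f)δ)/sin δ ≈ 0.801, b = sin(fδ)/sin δ ≈ 0.445.
p = a·p₁ + b·p₂ ≈ (-0.344, 0.910, -0.231); φ = arcsin(p_z) ≈ -13.33°, λ = atan2(p_y, p_x) ≈ 110.72°.

≈ lat 13°S, lon 111°E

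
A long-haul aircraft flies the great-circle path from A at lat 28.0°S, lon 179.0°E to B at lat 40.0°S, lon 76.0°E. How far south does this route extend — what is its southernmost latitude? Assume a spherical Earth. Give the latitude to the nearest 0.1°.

The great circle lies in the plane with unit normal n̂ = (p₁ × p₂)/|p₁ × p₂|.
Here n̂_z ≈ -0.667; the vertex latitude is φ_max = arccos|n̂_z| ≈ 48.2°.
Check via Clairaut: cos φ_max = |cos φ₁| · sin C = cos(28.0°)·sin(131.0°) ≈ 0.667, again giving ≈ 48.2°.

≈ 48.2°S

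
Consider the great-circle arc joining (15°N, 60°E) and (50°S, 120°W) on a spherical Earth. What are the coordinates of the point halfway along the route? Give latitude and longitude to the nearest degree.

≈ (58°S, 60°E)

The haversine formula gives a central angle δ ≈ 2.531 rad (145.0°) between the endpoints.
Interpolate at f = 1/2 with slerp weights a = sin((1−f)δ)/sin δ ≈ 1.663, b = sin(fδ)/sin δ ≈ 1.663.
p = a·p₁ + b·p₂ ≈ (0.269, 0.465, -0.843); φ = arcsin(p_z) ≈ -57.50°, λ = atan2(p_y, p_x) ≈ 60.00°.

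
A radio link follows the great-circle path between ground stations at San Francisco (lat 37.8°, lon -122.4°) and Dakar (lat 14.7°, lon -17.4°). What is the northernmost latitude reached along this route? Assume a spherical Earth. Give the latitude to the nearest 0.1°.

≈ 42.4°

The great circle lies in the plane with unit normal n̂ = (p₁ × p₂)/|p₁ × p₂|.
Here n̂_z ≈ +0.739; the vertex latitude is φ_max = arccos|n̂_z| ≈ 42.4°.
Check via Clairaut: cos φ_max = |cos φ₁| · sin C = cos(37.8°)·sin(69.3°) ≈ 0.739, again giving ≈ 42.4°.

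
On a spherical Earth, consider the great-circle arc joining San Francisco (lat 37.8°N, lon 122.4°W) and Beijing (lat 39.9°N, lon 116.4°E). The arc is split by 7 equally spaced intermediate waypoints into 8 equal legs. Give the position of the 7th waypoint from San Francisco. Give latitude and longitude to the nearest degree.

Convert each endpoint to a unit vector on the sphere (x = cos φ cos λ, y = cos φ sin λ, z = sin φ).
The central angle between the endpoints is δ = arccos(p₁·p₂) ≈ 1.492 rad (85.5°).
Interpolate at f = 7/8 with slerp weights a = sin((1−f)δ)/sin δ ≈ 0.186, b = sin(fδ)/sin δ ≈ 0.968.
p = a·p₁ + b·p₂ ≈ (-0.409, 0.541, 0.735); φ = arcsin(p_z) ≈ 47.30°, λ = atan2(p_y, p_x) ≈ 127.08°.

≈ lat 47°N, lon 127°E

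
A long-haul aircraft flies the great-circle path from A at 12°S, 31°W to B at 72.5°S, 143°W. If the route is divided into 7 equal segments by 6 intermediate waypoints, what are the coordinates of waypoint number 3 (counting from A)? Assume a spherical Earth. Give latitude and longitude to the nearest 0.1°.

≈ 46.4°S, 44.9°W

Write both endpoints as unit vectors p₁, p₂ with components (cos φ cos λ, cos φ sin λ, sin φ).
The central angle between the endpoints is δ = arccos(p₁·p₂) ≈ 1.483 rad (84.9°).
Interpolate at f = 3/7 with slerp weights a = sin((1−f)δ)/sin δ ≈ 0.752, b = sin(fδ)/sin δ ≈ 0.596.
p = a·p₁ + b·p₂ ≈ (0.488, -0.487, -0.725); φ = arcsin(p_z) ≈ -46.44°, λ = atan2(p_y, p_x) ≈ -44.95°.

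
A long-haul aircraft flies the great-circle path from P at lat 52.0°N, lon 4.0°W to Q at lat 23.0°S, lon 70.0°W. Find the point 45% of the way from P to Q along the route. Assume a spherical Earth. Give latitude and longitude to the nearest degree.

≈ lat 21°N, lon 42°W

Convert each endpoint to a unit vector on the sphere (x = cos φ cos λ, y = cos φ sin λ, z = sin φ).
The central angle between the endpoints is δ = arccos(p₁·p₂) ≈ 1.648 rad (94.4°).
Interpolate at f = 0.45 with slerp weights a = sin((1−f)δ)/sin δ ≈ 0.790, b = sin(fδ)/sin δ ≈ 0.678.
p = a·p₁ + b·p₂ ≈ (0.698, -0.620, 0.358); φ = arcsin(p_z) ≈ 20.95°, λ = atan2(p_y, p_x) ≈ -41.60°.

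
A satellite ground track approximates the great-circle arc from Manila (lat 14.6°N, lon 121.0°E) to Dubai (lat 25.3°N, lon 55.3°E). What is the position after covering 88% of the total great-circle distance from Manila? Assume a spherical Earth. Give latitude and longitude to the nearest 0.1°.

Write both endpoints as unit vectors p₁, p₂ with components (cos φ cos λ, cos φ sin λ, sin φ).
The central angle between the endpoints is δ = arccos(p₁·p₂) ≈ 1.084 rad (62.1°).
Interpolate at f = 0.88 with slerp weights a = sin((1−f)δ)/sin δ ≈ 0.147, b = sin(fδ)/sin δ ≈ 0.923.
p = a·p₁ + b·p₂ ≈ (0.402, 0.808, 0.431); φ = arcsin(p_z) ≈ 25.56°, λ = atan2(p_y, p_x) ≈ 63.55°.

≈ lat 25.6°N, lon 63.5°E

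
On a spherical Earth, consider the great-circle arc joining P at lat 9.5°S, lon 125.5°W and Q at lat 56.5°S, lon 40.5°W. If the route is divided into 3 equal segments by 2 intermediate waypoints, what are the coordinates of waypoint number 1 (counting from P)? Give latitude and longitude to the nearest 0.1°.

≈ lat 30.8°S, lon 108.6°W

Write both endpoints as unit vectors p₁, p₂ with components (cos φ cos λ, cos φ sin λ, sin φ).
The central angle between the endpoints is δ = arccos(p₁·p₂) ≈ 1.385 rad (79.3°).
Interpolate at f = 1/3 with slerp weights a = sin((1−f)δ)/sin δ ≈ 0.811, b = sin(fδ)/sin δ ≈ 0.453.
p = a·p₁ + b·p₂ ≈ (-0.275, -0.814, -0.512); φ = arcsin(p_z) ≈ -30.79°, λ = atan2(p_y, p_x) ≈ -108.64°.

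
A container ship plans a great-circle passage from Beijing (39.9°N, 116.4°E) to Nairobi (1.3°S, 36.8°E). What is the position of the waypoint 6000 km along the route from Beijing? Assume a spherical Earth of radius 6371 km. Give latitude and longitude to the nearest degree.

≈ (17°N, 59°E)

Convert each endpoint to a unit vector on the sphere (x = cos φ cos λ, y = cos φ sin λ, z = sin φ).
The central angle between the endpoints is δ = arccos(p₁·p₂) ≈ 1.447 rad (82.9°). The total great-circle distance is δ·R ≈ 1.447 × 6371 ≈ 9216 km, so the target fraction is f = 6000/9216 ≈ 0.651.
Interpolate at f ≈ 0.651 with slerp weights a = sin((1−f)δ)/sin δ ≈ 0.487, b = sin(fδ)/sin δ ≈ 0.815.
p = a·p₁ + b·p₂ ≈ (0.486, 0.823, 0.294); φ = arcsin(p_z) ≈ 17.11°, λ = atan2(p_y, p_x) ≈ 59.43°.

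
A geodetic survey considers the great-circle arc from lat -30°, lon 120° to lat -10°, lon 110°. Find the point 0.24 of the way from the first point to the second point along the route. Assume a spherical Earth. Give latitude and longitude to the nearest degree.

≈ lat -25°, lon 117°

Write both endpoints as unit vectors p₁, p₂ with components (cos φ cos λ, cos φ sin λ, sin φ).
The central angle between the endpoints is δ = arccos(p₁·p₂) ≈ 0.385 rad (22.1°).
Interpolate at f = 0.24 with slerp weights a = sin((1−f)δ)/sin δ ≈ 0.768, b = sin(fδ)/sin δ ≈ 0.246.
p = a·p₁ + b·p₂ ≈ (-0.415, 0.803, -0.427); φ = arcsin(p_z) ≈ -25.26°, λ = atan2(p_y, p_x) ≈ 117.34°.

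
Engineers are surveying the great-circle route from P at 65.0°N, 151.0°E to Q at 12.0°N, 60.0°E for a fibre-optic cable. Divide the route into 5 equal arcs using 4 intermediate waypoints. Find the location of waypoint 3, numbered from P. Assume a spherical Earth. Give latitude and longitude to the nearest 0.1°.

The haversine formula gives a central angle δ ≈ 1.389 rad (79.6°) between the endpoints.
Interpolate at f = 3/5 with slerp weights a = sin((1−f)δ)/sin δ ≈ 0.536, b = sin(fδ)/sin δ ≈ 0.753.
p = a·p₁ + b·p₂ ≈ (0.170, 0.747, 0.642); φ = arcsin(p_z) ≈ 39.97°, λ = atan2(p_y, p_x) ≈ 77.20°.

≈ 40.0°N, 77.2°E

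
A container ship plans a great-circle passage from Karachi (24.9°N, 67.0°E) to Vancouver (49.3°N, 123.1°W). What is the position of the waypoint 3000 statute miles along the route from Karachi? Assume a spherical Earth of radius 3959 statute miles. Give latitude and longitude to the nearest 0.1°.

≈ 67.6°N, 79.4°E

From cos δ = sin φ₁ sin φ₂ + cos φ₁ cos φ₂ cos Δλ, the central angle is δ ≈ 1.837 rad (105.3°). The total great-circle distance is δ·R ≈ 1.837 × 3959 ≈ 7273 mi, so the target fraction is f = 3000/7273 ≈ 0.412.
Interpolate at f ≈ 0.412 with slerp weights a = sin((1−f)δ)/sin δ ≈ 0.914, b = sin(fδ)/sin δ ≈ 0.712.
p = a·p₁ + b·p₂ ≈ (0.070, 0.374, 0.925); φ = arcsin(p_z) ≈ 67.65°, λ = atan2(p_y, p_x) ≈ 79.37°.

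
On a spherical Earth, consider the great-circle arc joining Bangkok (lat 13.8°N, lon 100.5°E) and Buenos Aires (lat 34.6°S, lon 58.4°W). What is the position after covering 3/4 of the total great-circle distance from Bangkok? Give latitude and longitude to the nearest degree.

The haversine formula gives a central angle δ ≈ 2.649 rad (151.8°) between the endpoints.
Interpolate at f = 3/4 with slerp weights a = sin((1−f)δ)/sin δ ≈ 1.301, b = sin(fδ)/sin δ ≈ 1.935.
p = a·p₁ + b·p₂ ≈ (0.604, -0.114, -0.788); φ = arcsin(p_z) ≈ -52.04°, λ = atan2(p_y, p_x) ≈ -10.72°.

≈ lat 52°S, lon 11°W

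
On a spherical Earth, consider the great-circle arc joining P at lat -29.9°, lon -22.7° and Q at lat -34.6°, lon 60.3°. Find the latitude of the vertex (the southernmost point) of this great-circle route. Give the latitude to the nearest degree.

≈ -40°

The great circle lies in the plane with unit normal n̂ = (p₁ × p₂)/|p₁ × p₂|.
Here n̂_z ≈ +0.762; the vertex latitude is φ_max = arccos|n̂_z| ≈ 40.3°.
Check via Clairaut: cos φ_max = |cos φ₁| · sin C = cos(29.9°)·sin(118.4°) ≈ 0.762, again giving ≈ 40.3°.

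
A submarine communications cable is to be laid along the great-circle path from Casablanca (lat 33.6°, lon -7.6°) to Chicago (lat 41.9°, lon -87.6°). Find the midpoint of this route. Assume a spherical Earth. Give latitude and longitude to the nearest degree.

Convert each endpoint to a unit vector on the sphere (x = cos φ cos λ, y = cos φ sin λ, z = sin φ).
The central angle between the endpoints is δ = arccos(p₁·p₂) ≈ 1.073 rad (61.5°).
Interpolate at f = 1/2 with slerp weights a = sin((1−f)δ)/sin δ ≈ 0.582, b = sin(fδ)/sin δ ≈ 0.582.
p = a·p₁ + b·p₂ ≈ (0.498, -0.497, 0.710); φ = arcsin(p_z) ≈ 45.27°, λ = atan2(p_y, p_x) ≈ -44.90°.

≈ lat 45°, lon -45°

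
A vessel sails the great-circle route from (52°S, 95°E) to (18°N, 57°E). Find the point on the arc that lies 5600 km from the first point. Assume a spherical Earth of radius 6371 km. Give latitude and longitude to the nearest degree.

Write both endpoints as unit vectors p₁, p₂ with components (cos φ cos λ, cos φ sin λ, sin φ).
The central angle between the endpoints is δ = arccos(p₁·p₂) ≈ 1.351 rad (77.4°). The total great-circle distance is δ·R ≈ 1.351 × 6371 ≈ 8608 km, so the target fraction is f = 5600/8608 ≈ 0.651.
Interpolate at f ≈ 0.651 with slerp weights a = sin((1−f)δ)/sin δ ≈ 0.466, b = sin(fδ)/sin δ ≈ 0.789.
p = a·p₁ + b·p₂ ≈ (0.384, 0.915, -0.123); φ = arcsin(p_z) ≈ -7.09°, λ = atan2(p_y, p_x) ≈ 67.25°.

≈ (7°S, 67°E)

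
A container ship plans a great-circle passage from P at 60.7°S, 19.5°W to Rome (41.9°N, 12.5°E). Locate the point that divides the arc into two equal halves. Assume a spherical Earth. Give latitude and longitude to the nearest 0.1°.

≈ 9.8°S, 0.1°W

The haversine formula gives a central angle δ ≈ 1.848 rad (105.9°) between the endpoints.
Interpolate at f = 1/2 with slerp weights a = sin((1−f)δ)/sin δ ≈ 0.830, b = sin(fδ)/sin δ ≈ 0.830.
p = a·p₁ + b·p₂ ≈ (0.986, -0.002, -0.169); φ = arcsin(p_z) ≈ -9.75°, λ = atan2(p_y, p_x) ≈ -0.11°.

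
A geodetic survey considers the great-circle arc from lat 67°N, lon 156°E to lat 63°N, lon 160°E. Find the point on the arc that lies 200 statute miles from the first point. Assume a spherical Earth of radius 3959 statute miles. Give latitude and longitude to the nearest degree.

Write both endpoints as unit vectors p₁, p₂ with components (cos φ cos λ, cos φ sin λ, sin φ).
The central angle between the endpoints is δ = arccos(p₁·p₂) ≈ 0.076 rad (4.3°). The total great-circle distance is δ·R ≈ 0.076 × 3959 ≈ 300 mi, so the target fraction is f = 200/300 ≈ 0.667.
Interpolate at f ≈ 0.667 with slerp weights a = sin((1−f)δ)/sin δ ≈ 0.333, b = sin(fδ)/sin δ ≈ 0.667.
p = a·p₁ + b·p₂ ≈ (-0.404, 0.157, 0.901); φ = arcsin(p_z) ≈ 64.34°, λ = atan2(p_y, p_x) ≈ 158.80°.

≈ lat 64°N, lon 159°E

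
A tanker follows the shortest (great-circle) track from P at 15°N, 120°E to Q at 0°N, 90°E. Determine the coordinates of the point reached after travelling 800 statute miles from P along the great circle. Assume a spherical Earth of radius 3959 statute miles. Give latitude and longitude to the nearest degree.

≈ 10°N, 109°E

Convert each endpoint to a unit vector on the sphere (x = cos φ cos λ, y = cos φ sin λ, z = sin φ).
The central angle between the endpoints is δ = arccos(p₁·p₂) ≈ 0.580 rad (33.2°). The total great-circle distance is δ·R ≈ 0.580 × 3959 ≈ 2296 mi, so the target fraction is f = 800/2296 ≈ 0.348.
Interpolate at f ≈ 0.348 with slerp weights a = sin((1−f)δ)/sin δ ≈ 0.673, b = sin(fδ)/sin δ ≈ 0.366.
p = a·p₁ + b·p₂ ≈ (-0.325, 0.929, 0.174); φ = arcsin(p_z) ≈ 10.04°, λ = atan2(p_y, p_x) ≈ 109.28°.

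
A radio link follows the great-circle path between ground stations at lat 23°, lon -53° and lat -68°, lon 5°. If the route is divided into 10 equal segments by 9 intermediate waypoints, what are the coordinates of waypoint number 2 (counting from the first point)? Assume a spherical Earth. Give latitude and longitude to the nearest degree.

≈ lat 4°, lon -47°

From cos δ = sin φ₁ sin φ₂ + cos φ₁ cos φ₂ cos Δλ, the central angle is δ ≈ 1.751 rad (100.3°).
Interpolate at f = 2/10 with slerp weights a = sin((1−f)δ)/sin δ ≈ 1.002, b = sin(fδ)/sin δ ≈ 0.349.
p = a·p₁ + b·p₂ ≈ (0.685, -0.725, 0.068); φ = arcsin(p_z) ≈ 3.90°, λ = atan2(p_y, p_x) ≈ -46.62°.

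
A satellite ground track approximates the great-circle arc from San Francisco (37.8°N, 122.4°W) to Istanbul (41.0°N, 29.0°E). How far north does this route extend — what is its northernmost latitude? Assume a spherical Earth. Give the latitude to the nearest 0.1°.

The great circle lies in the plane with unit normal n̂ = (p₁ × p₂)/|p₁ × p₂|.
Here n̂_z ≈ +0.288; the vertex latitude is φ_max = arccos|n̂_z| ≈ 73.3°.
Check via Clairaut: cos φ_max = |cos φ₁| · sin C = cos(37.8°)·sin(21.3°) ≈ 0.288, again giving ≈ 73.3°.

≈ 73.3°N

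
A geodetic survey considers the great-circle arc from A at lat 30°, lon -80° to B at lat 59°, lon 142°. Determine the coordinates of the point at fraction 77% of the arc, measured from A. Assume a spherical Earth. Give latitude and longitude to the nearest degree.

The haversine formula gives a central angle δ ≈ 1.474 rad (84.4°) between the endpoints.
Interpolate at f = 0.77 with slerp weights a = sin((1−f)δ)/sin δ ≈ 0.334, b = sin(fδ)/sin δ ≈ 0.911.
p = a·p₁ + b·p₂ ≈ (-0.319, 0.004, 0.948); φ = arcsin(p_z) ≈ 71.37°, λ = atan2(p_y, p_x) ≈ 179.31°.

≈ lat 71°, lon 179°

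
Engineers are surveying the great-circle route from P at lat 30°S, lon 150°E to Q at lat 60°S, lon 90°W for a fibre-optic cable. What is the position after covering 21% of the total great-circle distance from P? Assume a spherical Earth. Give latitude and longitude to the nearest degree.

From cos δ = sin φ₁ sin φ₂ + cos φ₁ cos φ₂ cos Δλ, the central angle is δ ≈ 1.353 rad (77.5°).
Interpolate at f = 0.21 with slerp weights a = sin((1−f)δ)/sin δ ≈ 0.898, b = sin(fδ)/sin δ ≈ 0.287.
p = a·p₁ + b·p₂ ≈ (-0.673, 0.245, -0.697); φ = arcsin(p_z) ≈ -44.23°, λ = atan2(p_y, p_x) ≈ 159.99°.

≈ lat 44°S, lon 160°E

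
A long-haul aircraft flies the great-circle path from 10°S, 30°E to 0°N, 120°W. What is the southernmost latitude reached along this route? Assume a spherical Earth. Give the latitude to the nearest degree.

The great circle lies in the plane with unit normal n̂ = (p₁ × p₂)/|p₁ × p₂|.
Here n̂_z ≈ -0.943; the vertex latitude is φ_max = arccos|n̂_z| ≈ 19.4°.
Check via Clairaut: cos φ_max = |cos φ₁| · sin C = cos(10.0°)·sin(106.7°) ≈ 0.943, again giving ≈ 19.4°.

≈ 19°S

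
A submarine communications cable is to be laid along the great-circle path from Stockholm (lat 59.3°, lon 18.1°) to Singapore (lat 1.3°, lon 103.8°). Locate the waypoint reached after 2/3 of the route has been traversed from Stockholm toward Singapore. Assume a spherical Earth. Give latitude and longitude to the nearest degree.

Convert each endpoint to a unit vector on the sphere (x = cos φ cos λ, y = cos φ sin λ, z = sin φ).
The central angle between the endpoints is δ = arccos(p₁·p₂) ≈ 1.513 rad (86.7°).
Interpolate at f = 2/3 with slerp weights a = sin((1−f)δ)/sin δ ≈ 0.484, b = sin(fδ)/sin δ ≈ 0.848.
p = a·p₁ + b·p₂ ≈ (0.033, 0.900, 0.435); φ = arcsin(p_z) ≈ 25.81°, λ = atan2(p_y, p_x) ≈ 87.91°.

≈ lat 26°, lon 88°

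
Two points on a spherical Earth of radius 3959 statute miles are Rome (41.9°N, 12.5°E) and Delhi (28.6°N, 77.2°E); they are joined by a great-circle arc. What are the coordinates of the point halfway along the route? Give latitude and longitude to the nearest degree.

≈ 40°N, 48°E

The haversine formula gives a central angle δ ≈ 0.929 rad (53.2°) between the endpoints.
Interpolate at f = 1/2 with slerp weights a = sin((1−f)δ)/sin δ ≈ 0.559, b = sin(fδ)/sin δ ≈ 0.559.
p = a·p₁ + b·p₂ ≈ (0.515, 0.569, 0.641); φ = arcsin(p_z) ≈ 39.88°, λ = atan2(p_y, p_x) ≈ 47.84°.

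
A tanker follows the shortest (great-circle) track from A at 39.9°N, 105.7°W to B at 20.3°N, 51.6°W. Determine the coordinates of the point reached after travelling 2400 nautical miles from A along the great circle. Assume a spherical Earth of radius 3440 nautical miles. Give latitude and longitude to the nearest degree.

Write both endpoints as unit vectors p₁, p₂ with components (cos φ cos λ, cos φ sin λ, sin φ).
The central angle between the endpoints is δ = arccos(p₁·p₂) ≈ 0.870 rad (49.9°). The total great-circle distance is δ·R ≈ 0.870 × 3440 ≈ 2995 nmi, so the target fraction is f = 2400/2995 ≈ 0.801.
Interpolate at f ≈ 0.801 with slerp weights a = sin((1−f)δ)/sin δ ≈ 0.225, b = sin(fδ)/sin δ ≈ 0.840.
p = a·p₁ + b·p₂ ≈ (0.443, -0.784, 0.436); φ = arcsin(p_z) ≈ 25.83°, λ = atan2(p_y, p_x) ≈ -60.53°.

≈ 26°N, 61°W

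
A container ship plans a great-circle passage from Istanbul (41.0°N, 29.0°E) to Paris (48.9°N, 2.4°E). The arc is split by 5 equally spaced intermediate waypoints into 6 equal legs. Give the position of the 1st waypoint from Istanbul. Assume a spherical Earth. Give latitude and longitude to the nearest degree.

Write both endpoints as unit vectors p₁, p₂ with components (cos φ cos λ, cos φ sin λ, sin φ).
The central angle between the endpoints is δ = arccos(p₁·p₂) ≈ 0.354 rad (20.3°).
Interpolate at f = 1/6 with slerp weights a = sin((1−f)δ)/sin δ ≈ 0.839, b = sin(fδ)/sin δ ≈ 0.170.
p = a·p₁ + b·p₂ ≈ (0.665, 0.312, 0.678); φ = arcsin(p_z) ≈ 42.72°, λ = atan2(p_y, p_x) ≈ 25.09°.

≈ 43°N, 25°E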